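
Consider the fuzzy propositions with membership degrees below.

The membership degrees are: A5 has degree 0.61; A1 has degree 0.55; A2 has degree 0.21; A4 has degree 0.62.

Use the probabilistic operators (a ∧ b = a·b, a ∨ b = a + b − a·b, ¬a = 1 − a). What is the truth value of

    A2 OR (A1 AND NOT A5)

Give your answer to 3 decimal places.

0.379

NOT A5 = 1 − 0.6100 = 0.3900
A1 AND NOT A5 = a·b on (0.5500, 0.3900) = 0.2145
A2 OR (A1 AND NOT A5) = a + b − a·b on (0.2100, 0.2145) = 0.3795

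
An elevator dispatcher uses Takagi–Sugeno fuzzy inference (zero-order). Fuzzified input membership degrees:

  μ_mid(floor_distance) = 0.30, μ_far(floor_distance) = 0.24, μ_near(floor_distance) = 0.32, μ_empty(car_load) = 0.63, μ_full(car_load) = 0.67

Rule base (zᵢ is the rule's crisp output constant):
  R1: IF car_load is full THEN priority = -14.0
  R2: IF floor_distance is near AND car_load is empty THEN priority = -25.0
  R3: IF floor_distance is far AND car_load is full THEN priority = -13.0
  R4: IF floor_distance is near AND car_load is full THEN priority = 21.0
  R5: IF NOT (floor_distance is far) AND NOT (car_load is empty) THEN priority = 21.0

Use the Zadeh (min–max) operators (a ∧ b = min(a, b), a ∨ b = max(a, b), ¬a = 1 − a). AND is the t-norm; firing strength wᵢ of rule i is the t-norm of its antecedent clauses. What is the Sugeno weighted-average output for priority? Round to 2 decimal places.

-3.13

R1 (z=-14.0): full=0.67 → w = 0.67
R2 (z=-25.0): near=0.32, empty=0.63; AND[min(a, b)] → w = 0.32
R3 (z=-13.0): far=0.24, full=0.67; AND[min(a, b)] → w = 0.24
R4 (z=21.0): near=0.32, full=0.67; AND[min(a, b)] → w = 0.32
R5 (z=21.0): ¬far=1−0.24=0.76, ¬empty=1−0.63=0.37; AND[min(a, b)] → w = 0.37
Weighted average = (0.67·-14.0 + 0.32·-25.0 + 0.24·-13.0 + 0.32·21.0 + 0.37·21.0) / (0.67 + 0.32 + 0.24 + 0.32 + 0.37)
  = -6.0100 / 1.9200 = -3.13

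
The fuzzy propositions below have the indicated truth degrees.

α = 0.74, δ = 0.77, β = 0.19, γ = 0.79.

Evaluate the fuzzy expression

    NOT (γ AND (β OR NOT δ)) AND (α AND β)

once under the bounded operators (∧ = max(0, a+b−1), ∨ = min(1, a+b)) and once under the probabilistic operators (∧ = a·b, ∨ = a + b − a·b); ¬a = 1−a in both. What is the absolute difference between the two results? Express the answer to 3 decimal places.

Under bounded:
  NOT δ = 1 − 0.77 = 0.23
  β OR NOT δ = min(1, a+b) on (0.19, 0.23) = 0.42
  γ AND (β OR NOT δ) = max(0, a+b−1) on (0.79, 0.42) = 0.21
  NOT (γ AND (β OR NOT δ)) = 1 − 0.21 = 0.79
  α AND β = max(0, a+b−1) on (0.74, 0.19) = 0.00
  NOT (γ AND (β OR NOT δ)) AND (α AND β) = max(0, a+b−1) on (0.79, 0.00) = 0.00
  → value = 0.0000
Under probabilistic:
  NOT δ = 1 − 0.7700 = 0.2300
  β OR NOT δ = a + b − a·b on (0.1900, 0.2300) = 0.3763
  γ AND (β OR NOT δ) = a·b on (0.7900, 0.3763) = 0.2973
  NOT (γ AND (β OR NOT δ)) = 1 − 0.2973 = 0.7027
  α AND β = a·b on (0.7400, 0.1900) = 0.1406
  NOT (γ AND (β OR NOT δ)) AND (α AND β) = a·b on (0.7027, 0.1406) = 0.0988
  → value = 0.0988
|0.0000 − 0.0988| = 0.099

0.099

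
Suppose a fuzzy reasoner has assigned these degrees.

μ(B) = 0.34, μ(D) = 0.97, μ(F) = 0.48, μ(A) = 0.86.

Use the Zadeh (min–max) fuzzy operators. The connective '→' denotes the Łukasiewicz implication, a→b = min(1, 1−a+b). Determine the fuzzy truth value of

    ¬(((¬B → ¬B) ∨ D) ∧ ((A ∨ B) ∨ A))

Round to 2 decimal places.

¬B = 1 − 0.34 = 0.66
¬B = 1 − 0.34 = 0.66
¬B → ¬B  [Łukasiewicz: min(1, 1−a+b)] with a=0.66, b=0.66 → 1.00
(¬B → ¬B) ∨ D = max(a, b) on (1.00, 0.97) = 1.00
A ∨ B = max(a, b) on (0.86, 0.34) = 0.86
(A ∨ B) ∨ A = max(a, b) on (0.86, 0.86) = 0.86
((¬B → ¬B) ∨ D) ∧ ((A ∨ B) ∨ A) = min(a, b) on (1.00, 0.86) = 0.86
¬(((¬B → ¬B) ∨ D) ∧ ((A ∨ B) ∨ A)) = 1 − 0.86 = 0.14

0.14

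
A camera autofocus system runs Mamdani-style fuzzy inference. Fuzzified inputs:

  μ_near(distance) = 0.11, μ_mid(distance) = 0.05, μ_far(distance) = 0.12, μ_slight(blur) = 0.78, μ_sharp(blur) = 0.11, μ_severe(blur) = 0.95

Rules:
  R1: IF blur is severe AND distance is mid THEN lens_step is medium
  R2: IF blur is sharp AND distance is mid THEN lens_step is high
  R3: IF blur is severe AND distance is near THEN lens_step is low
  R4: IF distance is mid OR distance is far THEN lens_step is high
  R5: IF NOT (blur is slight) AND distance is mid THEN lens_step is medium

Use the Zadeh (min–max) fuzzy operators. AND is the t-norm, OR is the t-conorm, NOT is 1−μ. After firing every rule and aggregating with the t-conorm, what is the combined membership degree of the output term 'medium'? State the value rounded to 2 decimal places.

R1: severe=0.95, mid=0.05; AND[min(a, b)] → w = 0.05
R2: sharp=0.11, mid=0.05; AND[min(a, b)] → w = 0.05
R3: severe=0.95, near=0.11; AND[min(a, b)] → w = 0.11
R4: mid=0.05, far=0.12; OR[max(a, b)] → w = 0.12
R5: ¬slight=1−0.78=0.22, mid=0.05; AND[min(a, b)] → w = 0.05
Rules with consequent 'medium': {R1, R5} → strengths 0.05, 0.05
Aggregate via t-conorm [max(a, b)]: 0.05

0.05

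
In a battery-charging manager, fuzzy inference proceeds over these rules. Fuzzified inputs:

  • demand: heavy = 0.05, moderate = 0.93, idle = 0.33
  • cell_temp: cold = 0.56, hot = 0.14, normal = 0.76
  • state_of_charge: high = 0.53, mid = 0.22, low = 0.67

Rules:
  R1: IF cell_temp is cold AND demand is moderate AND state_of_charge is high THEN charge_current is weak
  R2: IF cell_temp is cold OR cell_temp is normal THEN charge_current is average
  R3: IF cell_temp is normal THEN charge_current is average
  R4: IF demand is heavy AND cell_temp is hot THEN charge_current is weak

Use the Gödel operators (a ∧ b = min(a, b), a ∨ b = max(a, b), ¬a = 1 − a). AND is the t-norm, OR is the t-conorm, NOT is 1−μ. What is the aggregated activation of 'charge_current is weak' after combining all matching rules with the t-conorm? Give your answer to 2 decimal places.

0.53

R1: cold=0.56, moderate=0.93, high=0.53; AND[min(a, b)] → w = 0.53
R2: cold=0.56, normal=0.76; OR[max(a, b)] → w = 0.76
R3: normal=0.76 → w = 0.76
R4: heavy=0.05, hot=0.14; AND[min(a, b)] → w = 0.05
Rules with consequent 'weak': {R1, R4} → strengths 0.53, 0.05
Aggregate via t-conorm [max(a, b)]: 0.53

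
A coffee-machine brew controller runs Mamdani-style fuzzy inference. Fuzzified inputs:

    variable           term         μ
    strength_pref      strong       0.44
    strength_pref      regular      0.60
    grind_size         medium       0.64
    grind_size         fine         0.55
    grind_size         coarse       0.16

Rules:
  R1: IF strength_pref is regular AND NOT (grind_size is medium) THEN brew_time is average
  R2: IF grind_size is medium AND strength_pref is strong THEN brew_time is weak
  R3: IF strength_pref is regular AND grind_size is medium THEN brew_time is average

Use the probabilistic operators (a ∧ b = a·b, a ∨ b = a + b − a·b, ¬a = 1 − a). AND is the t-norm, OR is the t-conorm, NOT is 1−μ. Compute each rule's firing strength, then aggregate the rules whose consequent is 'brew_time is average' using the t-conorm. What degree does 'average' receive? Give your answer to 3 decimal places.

R1: regular=0.60, ¬medium=1−0.64=0.36; AND[a·b] → w = 0.2160
R2: medium=0.64, strong=0.44; AND[a·b] → w = 0.2816
R3: regular=0.60, medium=0.64; AND[a·b] → w = 0.3840
Rules with consequent 'average': {R1, R3} → strengths 0.2160, 0.3840
Aggregate via t-conorm [a + b − a·b]: 0.5171

0.517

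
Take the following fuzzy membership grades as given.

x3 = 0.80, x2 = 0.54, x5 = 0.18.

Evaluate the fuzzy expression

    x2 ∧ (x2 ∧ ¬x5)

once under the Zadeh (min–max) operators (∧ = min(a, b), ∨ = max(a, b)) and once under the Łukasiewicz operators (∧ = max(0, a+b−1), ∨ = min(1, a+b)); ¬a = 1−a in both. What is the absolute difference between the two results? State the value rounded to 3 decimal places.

0.540

Under Zadeh (min–max):
  ¬x5 = 1 − 0.18 = 0.82
  x2 ∧ ¬x5 = min(a, b) on (0.54, 0.82) = 0.54
  x2 ∧ (x2 ∧ ¬x5) = min(a, b) on (0.54, 0.54) = 0.54
  → value = 0.5400
Under Łukasiewicz:
  ¬x5 = 1 − 0.18 = 0.82
  x2 ∧ ¬x5 = max(0, a+b−1) on (0.54, 0.82) = 0.36
  x2 ∧ (x2 ∧ ¬x5) = max(0, a+b−1) on (0.54, 0.36) = 0.00
  → value = 0.0000
|0.5400 − 0.0000| = 0.540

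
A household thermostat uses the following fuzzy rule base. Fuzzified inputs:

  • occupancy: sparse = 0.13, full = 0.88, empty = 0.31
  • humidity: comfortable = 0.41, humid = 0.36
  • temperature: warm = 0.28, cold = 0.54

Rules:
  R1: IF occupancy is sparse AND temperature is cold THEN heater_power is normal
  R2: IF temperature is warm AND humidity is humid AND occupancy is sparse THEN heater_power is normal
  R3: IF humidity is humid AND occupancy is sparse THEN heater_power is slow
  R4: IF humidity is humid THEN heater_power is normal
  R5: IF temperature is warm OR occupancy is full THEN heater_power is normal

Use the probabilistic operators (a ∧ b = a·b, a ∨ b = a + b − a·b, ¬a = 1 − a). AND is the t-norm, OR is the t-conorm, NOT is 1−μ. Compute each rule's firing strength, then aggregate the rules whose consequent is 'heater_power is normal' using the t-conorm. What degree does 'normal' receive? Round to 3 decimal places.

0.949

R1: sparse=0.13, cold=0.54; AND[a·b] → w = 0.0702
R2: warm=0.28, humid=0.36, sparse=0.13; AND[a·b] → w = 0.0131
R3: humid=0.36, sparse=0.13; AND[a·b] → w = 0.0468
R4: humid=0.36 → w = 0.3600
R5: warm=0.28, full=0.88; OR[a + b − a·b] → w = 0.9136
Rules with consequent 'normal': {R1, R2, R4, R5} → strengths 0.0702, 0.0131, 0.3600, 0.9136
Aggregate via t-conorm [a + b − a·b]: 0.9493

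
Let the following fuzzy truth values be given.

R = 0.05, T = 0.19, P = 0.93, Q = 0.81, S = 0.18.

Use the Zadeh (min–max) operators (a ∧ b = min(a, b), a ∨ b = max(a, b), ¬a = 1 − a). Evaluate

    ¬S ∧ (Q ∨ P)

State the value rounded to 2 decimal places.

0.82

¬S = 1 − 0.18 = 0.82
Q ∨ P = max(a, b) on (0.81, 0.93) = 0.93
¬S ∧ (Q ∨ P) = min(a, b) on (0.82, 0.93) = 0.82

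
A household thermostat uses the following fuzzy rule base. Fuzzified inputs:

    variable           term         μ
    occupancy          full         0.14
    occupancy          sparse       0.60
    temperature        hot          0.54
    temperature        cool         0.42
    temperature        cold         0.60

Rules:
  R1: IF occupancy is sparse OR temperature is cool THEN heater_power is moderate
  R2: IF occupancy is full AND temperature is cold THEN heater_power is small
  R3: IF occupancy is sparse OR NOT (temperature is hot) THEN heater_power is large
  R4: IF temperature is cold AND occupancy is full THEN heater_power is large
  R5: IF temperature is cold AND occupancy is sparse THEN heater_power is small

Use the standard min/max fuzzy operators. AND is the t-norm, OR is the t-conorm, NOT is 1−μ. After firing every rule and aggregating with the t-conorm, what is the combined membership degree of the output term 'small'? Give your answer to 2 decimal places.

0.60

R1: sparse=0.60, cool=0.42; OR[max(a, b)] → w = 0.60
R2: full=0.14, cold=0.60; AND[min(a, b)] → w = 0.14
R3: sparse=0.60, ¬hot=1−0.54=0.46; OR[max(a, b)] → w = 0.60
R4: cold=0.60, full=0.14; AND[min(a, b)] → w = 0.14
R5: cold=0.60, sparse=0.60; AND[min(a, b)] → w = 0.60
Rules with consequent 'small': {R2, R5} → strengths 0.14, 0.60
Aggregate via t-conorm [max(a, b)]: 0.60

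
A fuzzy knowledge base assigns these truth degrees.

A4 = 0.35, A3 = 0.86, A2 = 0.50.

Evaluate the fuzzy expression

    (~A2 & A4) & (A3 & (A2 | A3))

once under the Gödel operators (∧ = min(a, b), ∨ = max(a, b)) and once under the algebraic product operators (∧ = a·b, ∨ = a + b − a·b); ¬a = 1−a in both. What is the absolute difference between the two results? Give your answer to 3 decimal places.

Under Gödel:
  ~A2 = 1 − 0.50 = 0.50
  ~A2 & A4 = min(a, b) on (0.50, 0.35) = 0.35
  A2 | A3 = max(a, b) on (0.50, 0.86) = 0.86
  A3 & (A2 | A3) = min(a, b) on (0.86, 0.86) = 0.86
  (~A2 & A4) & (A3 & (A2 | A3)) = min(a, b) on (0.35, 0.86) = 0.35
  → value = 0.3500
Under algebraic product:
  ~A2 = 1 − 0.5000 = 0.5000
  ~A2 & A4 = a·b on (0.5000, 0.3500) = 0.1750
  A2 | A3 = a + b − a·b on (0.5000, 0.8600) = 0.9300
  A3 & (A2 | A3) = a·b on (0.8600, 0.9300) = 0.7998
  (~A2 & A4) & (A3 & (A2 | A3)) = a·b on (0.1750, 0.7998) = 0.1400
  → value = 0.1400
|0.3500 − 0.1400| = 0.210

0.210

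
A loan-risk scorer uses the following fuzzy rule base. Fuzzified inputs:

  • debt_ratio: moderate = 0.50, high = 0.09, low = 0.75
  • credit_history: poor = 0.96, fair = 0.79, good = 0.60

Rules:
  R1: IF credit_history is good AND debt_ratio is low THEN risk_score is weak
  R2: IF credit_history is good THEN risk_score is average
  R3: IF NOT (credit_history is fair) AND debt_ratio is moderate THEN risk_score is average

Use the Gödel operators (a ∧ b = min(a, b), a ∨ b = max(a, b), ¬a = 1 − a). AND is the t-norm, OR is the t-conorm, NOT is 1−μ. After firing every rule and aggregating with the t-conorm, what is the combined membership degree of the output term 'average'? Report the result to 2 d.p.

R1: good=0.60, low=0.75; AND[min(a, b)] → w = 0.60
R2: good=0.60 → w = 0.60
R3: ¬fair=1−0.79=0.21, moderate=0.50; AND[min(a, b)] → w = 0.21
Rules with consequent 'average': {R2, R3} → strengths 0.60, 0.21
Aggregate via t-conorm [max(a, b)]: 0.60

0.60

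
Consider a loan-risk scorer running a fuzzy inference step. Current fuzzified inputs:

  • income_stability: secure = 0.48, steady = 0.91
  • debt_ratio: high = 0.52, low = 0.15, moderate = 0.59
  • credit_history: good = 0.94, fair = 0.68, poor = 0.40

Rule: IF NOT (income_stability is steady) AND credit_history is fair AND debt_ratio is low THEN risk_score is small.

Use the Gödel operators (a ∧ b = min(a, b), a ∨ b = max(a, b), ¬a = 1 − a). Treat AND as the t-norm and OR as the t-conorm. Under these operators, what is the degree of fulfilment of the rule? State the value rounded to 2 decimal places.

0.09

firing strength: ¬steady=1−0.91=0.09, fair=0.68, low=0.15; AND[min(a, b)] → w = 0.09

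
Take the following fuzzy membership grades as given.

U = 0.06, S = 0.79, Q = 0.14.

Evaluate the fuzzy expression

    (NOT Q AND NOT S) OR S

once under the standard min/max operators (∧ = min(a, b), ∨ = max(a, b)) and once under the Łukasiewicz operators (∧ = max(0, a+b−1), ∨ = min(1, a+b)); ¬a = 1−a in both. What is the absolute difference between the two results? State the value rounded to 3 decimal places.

0.070

Under standard min/max:
  NOT Q = 1 − 0.14 = 0.86
  NOT S = 1 − 0.79 = 0.21
  NOT Q AND NOT S = min(a, b) on (0.86, 0.21) = 0.21
  (NOT Q AND NOT S) OR S = max(a, b) on (0.21, 0.79) = 0.79
  → value = 0.7900
Under Łukasiewicz:
  NOT Q = 1 − 0.14 = 0.86
  NOT S = 1 − 0.79 = 0.21
  NOT Q AND NOT S = max(0, a+b−1) on (0.86, 0.21) = 0.07
  (NOT Q AND NOT S) OR S = min(1, a+b) on (0.07, 0.79) = 0.86
  → value = 0.8600
|0.7900 − 0.8600| = 0.070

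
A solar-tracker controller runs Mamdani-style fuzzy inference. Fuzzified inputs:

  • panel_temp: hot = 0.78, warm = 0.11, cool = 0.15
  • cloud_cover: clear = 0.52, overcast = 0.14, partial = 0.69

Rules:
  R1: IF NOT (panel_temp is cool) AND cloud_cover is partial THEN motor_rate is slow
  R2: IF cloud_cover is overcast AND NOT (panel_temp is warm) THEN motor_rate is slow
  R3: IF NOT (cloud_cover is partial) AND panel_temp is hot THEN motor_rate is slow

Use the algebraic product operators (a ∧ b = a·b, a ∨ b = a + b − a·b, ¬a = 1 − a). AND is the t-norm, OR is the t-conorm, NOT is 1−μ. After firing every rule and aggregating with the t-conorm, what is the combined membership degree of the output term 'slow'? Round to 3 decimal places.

R1: ¬cool=1−0.15=0.85, partial=0.69; AND[a·b] → w = 0.5865
R2: overcast=0.14, ¬warm=1−0.11=0.89; AND[a·b] → w = 0.1246
R3: ¬partial=1−0.69=0.31, hot=0.78; AND[a·b] → w = 0.2418
Rules with consequent 'slow': {R1, R2, R3} → strengths 0.5865, 0.1246, 0.2418
Aggregate via t-conorm [a + b − a·b]: 0.7255

0.726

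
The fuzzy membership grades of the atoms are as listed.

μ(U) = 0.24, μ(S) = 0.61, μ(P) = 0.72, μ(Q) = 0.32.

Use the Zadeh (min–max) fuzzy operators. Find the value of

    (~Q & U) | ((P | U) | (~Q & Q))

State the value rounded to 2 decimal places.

~Q = 1 − 0.32 = 0.68
~Q & U = min(a, b) on (0.68, 0.24) = 0.24
P | U = max(a, b) on (0.72, 0.24) = 0.72
~Q = 1 − 0.32 = 0.68
~Q & Q = min(a, b) on (0.68, 0.32) = 0.32
(P | U) | (~Q & Q) = max(a, b) on (0.72, 0.32) = 0.72
(~Q & U) | ((P | U) | (~Q & Q)) = max(a, b) on (0.24, 0.72) = 0.72

0.72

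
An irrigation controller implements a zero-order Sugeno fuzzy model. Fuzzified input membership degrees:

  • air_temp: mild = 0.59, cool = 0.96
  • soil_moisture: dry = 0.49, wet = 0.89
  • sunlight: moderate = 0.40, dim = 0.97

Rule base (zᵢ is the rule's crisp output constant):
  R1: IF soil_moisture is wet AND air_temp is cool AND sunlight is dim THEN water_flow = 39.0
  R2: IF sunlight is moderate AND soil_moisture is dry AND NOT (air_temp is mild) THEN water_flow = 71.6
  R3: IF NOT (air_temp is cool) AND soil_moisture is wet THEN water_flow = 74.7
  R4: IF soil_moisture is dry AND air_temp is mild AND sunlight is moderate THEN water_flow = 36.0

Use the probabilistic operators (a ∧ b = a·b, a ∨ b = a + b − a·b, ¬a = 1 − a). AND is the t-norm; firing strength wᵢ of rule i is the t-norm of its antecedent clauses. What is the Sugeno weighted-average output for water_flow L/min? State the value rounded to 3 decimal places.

R1 (z=39.0): wet=0.89, cool=0.96, dim=0.97; AND[a·b] → w = 0.8288
R2 (z=71.6): moderate=0.40, dry=0.49, ¬mild=1−0.59=0.41; AND[a·b] → w = 0.0804
R3 (z=74.7): ¬cool=1−0.96=0.04, wet=0.89; AND[a·b] → w = 0.0356
R4 (z=36.0): dry=0.49, mild=0.59, moderate=0.40; AND[a·b] → w = 0.1156
Weighted average = (0.8288·39.0 + 0.0804·71.6 + 0.0356·74.7 + 0.1156·36.0) / (0.8288 + 0.0804 + 0.0356 + 0.1156)
  = 44.8981 / 1.0604 = 42.342

42.342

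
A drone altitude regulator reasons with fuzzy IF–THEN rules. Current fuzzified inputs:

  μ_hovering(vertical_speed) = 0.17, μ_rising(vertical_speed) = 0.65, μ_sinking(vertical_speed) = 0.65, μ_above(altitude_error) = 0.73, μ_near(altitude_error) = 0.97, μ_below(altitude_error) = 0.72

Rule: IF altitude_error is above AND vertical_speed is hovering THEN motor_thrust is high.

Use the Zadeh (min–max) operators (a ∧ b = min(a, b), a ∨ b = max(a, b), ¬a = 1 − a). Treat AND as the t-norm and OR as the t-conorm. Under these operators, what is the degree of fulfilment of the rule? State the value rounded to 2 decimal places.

firing strength: above=0.73, hovering=0.17; AND[min(a, b)] → w = 0.17

0.17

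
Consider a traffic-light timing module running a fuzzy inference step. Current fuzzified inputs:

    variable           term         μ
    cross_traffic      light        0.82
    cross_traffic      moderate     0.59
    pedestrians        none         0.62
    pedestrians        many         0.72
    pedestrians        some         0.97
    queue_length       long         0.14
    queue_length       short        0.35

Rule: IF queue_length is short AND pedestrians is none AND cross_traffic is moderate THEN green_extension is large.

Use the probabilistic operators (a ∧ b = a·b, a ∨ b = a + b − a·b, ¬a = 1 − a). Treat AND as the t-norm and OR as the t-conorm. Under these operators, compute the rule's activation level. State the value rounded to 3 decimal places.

firing strength: short=0.35, none=0.62, moderate=0.59; AND[a·b] → w = 0.1280

0.128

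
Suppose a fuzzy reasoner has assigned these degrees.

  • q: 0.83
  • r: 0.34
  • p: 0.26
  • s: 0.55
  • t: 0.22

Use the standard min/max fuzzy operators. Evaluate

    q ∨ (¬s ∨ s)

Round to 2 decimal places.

0.83

¬s = 1 − 0.55 = 0.45
¬s ∨ s = max(a, b) on (0.45, 0.55) = 0.55
q ∨ (¬s ∨ s) = max(a, b) on (0.83, 0.55) = 0.83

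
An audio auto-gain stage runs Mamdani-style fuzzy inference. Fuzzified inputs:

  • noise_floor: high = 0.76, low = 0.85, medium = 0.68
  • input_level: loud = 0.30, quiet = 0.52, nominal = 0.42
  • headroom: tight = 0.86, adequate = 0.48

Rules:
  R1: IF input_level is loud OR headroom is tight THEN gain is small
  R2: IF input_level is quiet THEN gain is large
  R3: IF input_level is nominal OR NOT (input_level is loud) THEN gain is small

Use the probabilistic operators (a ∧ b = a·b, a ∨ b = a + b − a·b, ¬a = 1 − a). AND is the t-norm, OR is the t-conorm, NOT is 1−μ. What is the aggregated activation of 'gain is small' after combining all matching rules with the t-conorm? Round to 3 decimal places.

0.983

R1: loud=0.30, tight=0.86; OR[a + b − a·b] → w = 0.9020
R2: quiet=0.52 → w = 0.5200
R3: nominal=0.42, ¬loud=1−0.30=0.70; OR[a + b − a·b] → w = 0.8260
Rules with consequent 'small': {R1, R3} → strengths 0.9020, 0.8260
Aggregate via t-conorm [a + b − a·b]: 0.9829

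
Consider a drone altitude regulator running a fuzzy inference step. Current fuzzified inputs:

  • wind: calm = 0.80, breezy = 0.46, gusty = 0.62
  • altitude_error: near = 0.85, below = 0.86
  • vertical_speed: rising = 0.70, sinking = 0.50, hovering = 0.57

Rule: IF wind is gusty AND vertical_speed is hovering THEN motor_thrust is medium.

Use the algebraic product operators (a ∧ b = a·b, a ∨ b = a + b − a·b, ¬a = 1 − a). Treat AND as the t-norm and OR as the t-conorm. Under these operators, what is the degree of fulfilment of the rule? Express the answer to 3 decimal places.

0.353

firing strength: gusty=0.62, hovering=0.57; AND[a·b] → w = 0.3534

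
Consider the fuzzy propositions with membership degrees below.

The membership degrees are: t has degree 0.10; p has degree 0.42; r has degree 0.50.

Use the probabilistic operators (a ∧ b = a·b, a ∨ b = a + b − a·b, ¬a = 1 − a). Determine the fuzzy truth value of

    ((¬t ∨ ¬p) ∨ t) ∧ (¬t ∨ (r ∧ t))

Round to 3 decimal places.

0.871

¬t = 1 − 0.1000 = 0.9000
¬p = 1 − 0.4200 = 0.5800
¬t ∨ ¬p = a + b − a·b on (0.9000, 0.5800) = 0.9580
(¬t ∨ ¬p) ∨ t = a + b − a·b on (0.9580, 0.1000) = 0.9622
¬t = 1 − 0.1000 = 0.9000
r ∧ t = a·b on (0.5000, 0.1000) = 0.0500
¬t ∨ (r ∧ t) = a + b − a·b on (0.9000, 0.0500) = 0.9050
((¬t ∨ ¬p) ∨ t) ∧ (¬t ∨ (r ∧ t)) = a·b on (0.9622, 0.9050) = 0.8708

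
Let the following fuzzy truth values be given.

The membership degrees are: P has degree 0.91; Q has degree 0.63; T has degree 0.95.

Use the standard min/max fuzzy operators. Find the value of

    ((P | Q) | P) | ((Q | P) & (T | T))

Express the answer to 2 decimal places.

0.91

P | Q = max(a, b) on (0.91, 0.63) = 0.91
(P | Q) | P = max(a, b) on (0.91, 0.91) = 0.91
Q | P = max(a, b) on (0.63, 0.91) = 0.91
T | T = max(a, b) on (0.95, 0.95) = 0.95
(Q | P) & (T | T) = min(a, b) on (0.91, 0.95) = 0.91
((P | Q) | P) | ((Q | P) & (T | T)) = max(a, b) on (0.91, 0.91) = 0.91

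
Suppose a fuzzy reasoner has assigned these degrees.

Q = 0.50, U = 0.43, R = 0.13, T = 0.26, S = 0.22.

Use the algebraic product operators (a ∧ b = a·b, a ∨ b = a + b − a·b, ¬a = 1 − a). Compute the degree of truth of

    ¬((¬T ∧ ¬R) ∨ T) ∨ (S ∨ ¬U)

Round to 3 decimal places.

0.753

¬T = 1 − 0.2600 = 0.7400
¬R = 1 − 0.1300 = 0.8700
¬T ∧ ¬R = a·b on (0.7400, 0.8700) = 0.6438
(¬T ∧ ¬R) ∨ T = a + b − a·b on (0.6438, 0.2600) = 0.7364
¬((¬T ∧ ¬R) ∨ T) = 1 − 0.7364 = 0.2636
¬U = 1 − 0.4300 = 0.5700
S ∨ ¬U = a + b − a·b on (0.2200, 0.5700) = 0.6646
¬((¬T ∧ ¬R) ∨ T) ∨ (S ∨ ¬U) = a + b − a·b on (0.2636, 0.6646) = 0.7530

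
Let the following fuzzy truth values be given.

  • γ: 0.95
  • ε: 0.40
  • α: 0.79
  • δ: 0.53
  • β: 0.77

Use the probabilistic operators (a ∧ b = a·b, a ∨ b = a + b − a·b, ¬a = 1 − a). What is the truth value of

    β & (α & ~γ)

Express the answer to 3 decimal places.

0.030

~γ = 1 − 0.9500 = 0.0500
α & ~γ = a·b on (0.7900, 0.0500) = 0.0395
β & (α & ~γ) = a·b on (0.7700, 0.0395) = 0.0304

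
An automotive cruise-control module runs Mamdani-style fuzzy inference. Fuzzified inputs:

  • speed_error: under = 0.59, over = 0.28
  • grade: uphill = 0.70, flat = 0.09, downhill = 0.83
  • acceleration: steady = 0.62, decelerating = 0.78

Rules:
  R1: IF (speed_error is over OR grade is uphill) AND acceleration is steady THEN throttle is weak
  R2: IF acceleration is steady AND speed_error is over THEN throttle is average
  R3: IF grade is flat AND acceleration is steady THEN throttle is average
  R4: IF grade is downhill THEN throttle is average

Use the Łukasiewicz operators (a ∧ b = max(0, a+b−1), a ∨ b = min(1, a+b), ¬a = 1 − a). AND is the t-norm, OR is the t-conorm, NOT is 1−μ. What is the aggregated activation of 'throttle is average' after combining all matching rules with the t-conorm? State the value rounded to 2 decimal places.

0.83

R1: (over=0.28 OR uphill=0.70) = 0.98; AND[max(0, a+b−1)] with steady=0.62 → w = 0.60
R2: steady=0.62, over=0.28; AND[max(0, a+b−1)] → w = 0.00
R3: flat=0.09, steady=0.62; AND[max(0, a+b−1)] → w = 0.00
R4: downhill=0.83 → w = 0.83
Rules with consequent 'average': {R2, R3, R4} → strengths 0.00, 0.00, 0.83
Aggregate via t-conorm [min(1, a+b)]: 0.83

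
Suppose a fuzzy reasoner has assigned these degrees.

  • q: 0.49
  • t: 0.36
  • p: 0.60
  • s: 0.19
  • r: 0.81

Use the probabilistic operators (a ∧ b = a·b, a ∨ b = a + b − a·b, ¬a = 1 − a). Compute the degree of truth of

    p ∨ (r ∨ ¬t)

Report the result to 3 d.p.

0.973

¬t = 1 − 0.3600 = 0.6400
r ∨ ¬t = a + b − a·b on (0.8100, 0.6400) = 0.9316
p ∨ (r ∨ ¬t) = a + b − a·b on (0.6000, 0.9316) = 0.9726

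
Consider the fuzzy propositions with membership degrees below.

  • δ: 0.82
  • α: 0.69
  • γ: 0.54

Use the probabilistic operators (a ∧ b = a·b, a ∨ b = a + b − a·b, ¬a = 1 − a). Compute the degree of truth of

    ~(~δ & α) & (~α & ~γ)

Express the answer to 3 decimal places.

0.125

~δ = 1 − 0.8200 = 0.1800
~δ & α = a·b on (0.1800, 0.6900) = 0.1242
~(~δ & α) = 1 − 0.1242 = 0.8758
~α = 1 − 0.6900 = 0.3100
~γ = 1 − 0.5400 = 0.4600
~α & ~γ = a·b on (0.3100, 0.4600) = 0.1426
~(~δ & α) & (~α & ~γ) = a·b on (0.8758, 0.1426) = 0.1249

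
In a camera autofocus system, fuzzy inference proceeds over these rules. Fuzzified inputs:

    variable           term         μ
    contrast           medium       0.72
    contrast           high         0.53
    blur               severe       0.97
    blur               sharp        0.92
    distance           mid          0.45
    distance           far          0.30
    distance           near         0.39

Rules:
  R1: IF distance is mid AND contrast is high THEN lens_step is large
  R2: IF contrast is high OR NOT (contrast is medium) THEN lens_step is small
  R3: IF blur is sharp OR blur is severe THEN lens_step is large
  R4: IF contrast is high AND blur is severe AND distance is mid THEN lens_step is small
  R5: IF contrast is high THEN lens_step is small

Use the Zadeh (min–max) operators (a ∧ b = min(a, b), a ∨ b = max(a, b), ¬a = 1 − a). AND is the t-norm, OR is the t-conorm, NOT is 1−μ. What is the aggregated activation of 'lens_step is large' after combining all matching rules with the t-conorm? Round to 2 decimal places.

R1: mid=0.45, high=0.53; AND[min(a, b)] → w = 0.45
R2: high=0.53, ¬medium=1−0.72=0.28; OR[max(a, b)] → w = 0.53
R3: sharp=0.92, severe=0.97; OR[max(a, b)] → w = 0.97
R4: high=0.53, severe=0.97, mid=0.45; AND[min(a, b)] → w = 0.45
R5: high=0.53 → w = 0.53
Rules with consequent 'large': {R1, R3} → strengths 0.45, 0.97
Aggregate via t-conorm [max(a, b)]: 0.97

0.97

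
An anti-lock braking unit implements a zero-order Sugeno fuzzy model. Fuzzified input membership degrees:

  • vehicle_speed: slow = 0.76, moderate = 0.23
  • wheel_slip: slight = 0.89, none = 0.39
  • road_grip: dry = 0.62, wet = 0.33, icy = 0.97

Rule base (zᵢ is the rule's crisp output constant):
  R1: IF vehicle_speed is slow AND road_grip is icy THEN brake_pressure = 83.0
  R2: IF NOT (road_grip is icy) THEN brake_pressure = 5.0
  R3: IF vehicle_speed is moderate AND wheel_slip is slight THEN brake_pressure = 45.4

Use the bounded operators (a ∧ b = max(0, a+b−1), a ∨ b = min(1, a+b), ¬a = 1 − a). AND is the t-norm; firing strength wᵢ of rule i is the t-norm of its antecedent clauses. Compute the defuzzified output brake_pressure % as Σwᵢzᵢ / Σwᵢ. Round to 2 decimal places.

R1 (z=83.0): slow=0.76, icy=0.97; AND[max(0, a+b−1)] → w = 0.73
R2 (z=5.0): ¬icy=1−0.97=0.03 → w = 0.03
R3 (z=45.4): moderate=0.23, slight=0.89; AND[max(0, a+b−1)] → w = 0.12
Weighted average = (0.73·83.0 + 0.03·5.0 + 0.12·45.4) / (0.73 + 0.03 + 0.12)
  = 66.1880 / 0.8800 = 75.21

75.21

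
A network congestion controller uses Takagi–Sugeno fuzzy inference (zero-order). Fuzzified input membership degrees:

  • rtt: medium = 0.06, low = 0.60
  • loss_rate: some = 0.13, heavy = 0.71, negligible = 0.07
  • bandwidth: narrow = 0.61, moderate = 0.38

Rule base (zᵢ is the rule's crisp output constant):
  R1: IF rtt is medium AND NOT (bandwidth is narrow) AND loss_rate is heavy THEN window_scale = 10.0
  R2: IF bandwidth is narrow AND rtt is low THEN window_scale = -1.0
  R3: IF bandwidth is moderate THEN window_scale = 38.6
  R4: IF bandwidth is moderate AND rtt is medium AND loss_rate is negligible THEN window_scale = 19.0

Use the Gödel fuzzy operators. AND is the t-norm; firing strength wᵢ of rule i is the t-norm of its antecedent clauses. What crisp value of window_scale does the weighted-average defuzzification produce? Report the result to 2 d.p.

R1 (z=10.0): medium=0.06, ¬narrow=1−0.61=0.39, heavy=0.71; AND[min(a, b)] → w = 0.06
R2 (z=-1.0): narrow=0.61, low=0.60; AND[min(a, b)] → w = 0.60
R3 (z=38.6): moderate=0.38 → w = 0.38
R4 (z=19.0): moderate=0.38, medium=0.06, negligible=0.07; AND[min(a, b)] → w = 0.06
Weighted average = (0.06·10.0 + 0.60·-1.0 + 0.38·38.6 + 0.06·19.0) / (0.06 + 0.60 + 0.38 + 0.06)
  = 15.8080 / 1.1000 = 14.37

14.37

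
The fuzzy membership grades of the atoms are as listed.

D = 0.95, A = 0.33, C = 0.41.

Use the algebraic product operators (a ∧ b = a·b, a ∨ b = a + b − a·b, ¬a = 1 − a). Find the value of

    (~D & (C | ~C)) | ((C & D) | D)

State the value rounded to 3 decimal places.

0.971

~D = 1 − 0.9500 = 0.0500
~C = 1 − 0.4100 = 0.5900
C | ~C = a + b − a·b on (0.4100, 0.5900) = 0.7581
~D & (C | ~C) = a·b on (0.0500, 0.7581) = 0.0379
C & D = a·b on (0.4100, 0.9500) = 0.3895
(C & D) | D = a + b − a·b on (0.3895, 0.9500) = 0.9695
(~D & (C | ~C)) | ((C & D) | D) = a + b − a·b on (0.0379, 0.9695) = 0.9706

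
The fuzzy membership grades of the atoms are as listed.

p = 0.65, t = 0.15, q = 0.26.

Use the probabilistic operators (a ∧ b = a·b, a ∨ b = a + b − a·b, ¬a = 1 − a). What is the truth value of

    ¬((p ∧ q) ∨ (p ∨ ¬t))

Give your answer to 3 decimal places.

p ∧ q = a·b on (0.6500, 0.2600) = 0.1690
¬t = 1 − 0.1500 = 0.8500
p ∨ ¬t = a + b − a·b on (0.6500, 0.8500) = 0.9475
(p ∧ q) ∨ (p ∨ ¬t) = a + b − a·b on (0.1690, 0.9475) = 0.9564
¬((p ∧ q) ∨ (p ∨ ¬t)) = 1 − 0.9564 = 0.0436

0.044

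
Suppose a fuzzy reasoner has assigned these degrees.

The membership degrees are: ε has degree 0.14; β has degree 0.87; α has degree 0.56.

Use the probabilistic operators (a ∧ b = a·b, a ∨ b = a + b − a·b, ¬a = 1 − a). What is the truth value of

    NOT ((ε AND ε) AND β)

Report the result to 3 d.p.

ε AND ε = a·b on (0.1400, 0.1400) = 0.0196
(ε AND ε) AND β = a·b on (0.0196, 0.8700) = 0.0171
NOT ((ε AND ε) AND β) = 1 − 0.0171 = 0.9829

0.983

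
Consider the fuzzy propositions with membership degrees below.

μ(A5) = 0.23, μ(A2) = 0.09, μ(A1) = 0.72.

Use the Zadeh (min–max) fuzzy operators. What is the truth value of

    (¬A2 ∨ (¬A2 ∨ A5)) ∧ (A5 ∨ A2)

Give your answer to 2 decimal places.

0.23

¬A2 = 1 − 0.09 = 0.91
¬A2 = 1 − 0.09 = 0.91
¬A2 ∨ A5 = max(a, b) on (0.91, 0.23) = 0.91
¬A2 ∨ (¬A2 ∨ A5) = max(a, b) on (0.91, 0.91) = 0.91
A5 ∨ A2 = max(a, b) on (0.23, 0.09) = 0.23
(¬A2 ∨ (¬A2 ∨ A5)) ∧ (A5 ∨ A2) = min(a, b) on (0.91, 0.23) = 0.23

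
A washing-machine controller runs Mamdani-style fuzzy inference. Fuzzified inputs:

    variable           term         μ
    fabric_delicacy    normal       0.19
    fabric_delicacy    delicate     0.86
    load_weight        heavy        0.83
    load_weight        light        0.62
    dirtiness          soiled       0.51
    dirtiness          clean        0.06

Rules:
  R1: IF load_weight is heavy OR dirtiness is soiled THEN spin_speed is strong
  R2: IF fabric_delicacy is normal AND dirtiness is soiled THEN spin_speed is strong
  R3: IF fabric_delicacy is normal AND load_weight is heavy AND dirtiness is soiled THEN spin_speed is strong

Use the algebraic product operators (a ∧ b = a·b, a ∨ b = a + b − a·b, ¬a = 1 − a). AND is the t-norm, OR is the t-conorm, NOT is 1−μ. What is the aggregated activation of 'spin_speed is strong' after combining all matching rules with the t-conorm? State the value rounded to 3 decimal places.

R1: heavy=0.83, soiled=0.51; OR[a + b − a·b] → w = 0.9167
R2: normal=0.19, soiled=0.51; AND[a·b] → w = 0.0969
R3: normal=0.19, heavy=0.83, soiled=0.51; AND[a·b] → w = 0.0804
Rules with consequent 'strong': {R1, R2, R3} → strengths 0.9167, 0.0969, 0.0804
Aggregate via t-conorm [a + b − a·b]: 0.9308

0.931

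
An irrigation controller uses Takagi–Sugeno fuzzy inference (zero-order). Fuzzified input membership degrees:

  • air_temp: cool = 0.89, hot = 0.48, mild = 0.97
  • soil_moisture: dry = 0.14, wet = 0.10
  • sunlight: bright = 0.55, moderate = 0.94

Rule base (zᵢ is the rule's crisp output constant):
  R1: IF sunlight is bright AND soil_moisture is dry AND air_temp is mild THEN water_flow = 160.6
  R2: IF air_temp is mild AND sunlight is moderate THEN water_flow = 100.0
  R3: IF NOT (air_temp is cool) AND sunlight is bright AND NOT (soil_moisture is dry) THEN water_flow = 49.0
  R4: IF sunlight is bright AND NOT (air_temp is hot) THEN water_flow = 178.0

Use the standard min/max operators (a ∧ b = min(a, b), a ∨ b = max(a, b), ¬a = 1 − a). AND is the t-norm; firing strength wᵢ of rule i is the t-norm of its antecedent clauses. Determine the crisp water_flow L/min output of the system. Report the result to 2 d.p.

R1 (z=160.6): bright=0.55, dry=0.14, mild=0.97; AND[min(a, b)] → w = 0.14
R2 (z=100.0): mild=0.97, moderate=0.94; AND[min(a, b)] → w = 0.94
R3 (z=49.0): ¬cool=1−0.89=0.11, bright=0.55, ¬dry=1−0.14=0.86; AND[min(a, b)] → w = 0.11
R4 (z=178.0): bright=0.55, ¬hot=1−0.48=0.52; AND[min(a, b)] → w = 0.52
Weighted average = (0.14·160.6 + 0.94·100.0 + 0.11·49.0 + 0.52·178.0) / (0.14 + 0.94 + 0.11 + 0.52)
  = 214.4340 / 1.7100 = 125.40

125.40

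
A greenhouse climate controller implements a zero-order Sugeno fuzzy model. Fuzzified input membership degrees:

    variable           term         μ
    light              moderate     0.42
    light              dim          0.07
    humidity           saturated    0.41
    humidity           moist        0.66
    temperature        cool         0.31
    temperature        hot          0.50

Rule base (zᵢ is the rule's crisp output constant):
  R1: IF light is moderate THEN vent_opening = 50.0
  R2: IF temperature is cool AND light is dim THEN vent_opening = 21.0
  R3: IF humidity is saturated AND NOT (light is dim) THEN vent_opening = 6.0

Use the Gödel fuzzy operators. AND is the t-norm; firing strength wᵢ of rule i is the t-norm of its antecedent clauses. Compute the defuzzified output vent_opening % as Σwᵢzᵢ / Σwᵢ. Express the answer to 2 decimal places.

R1 (z=50.0): moderate=0.42 → w = 0.42
R2 (z=21.0): cool=0.31, dim=0.07; AND[min(a, b)] → w = 0.07
R3 (z=6.0): saturated=0.41, ¬dim=1−0.07=0.93; AND[min(a, b)] → w = 0.41
Weighted average = (0.42·50.0 + 0.07·21.0 + 0.41·6.0) / (0.42 + 0.07 + 0.41)
  = 24.9300 / 0.9000 = 27.70

27.70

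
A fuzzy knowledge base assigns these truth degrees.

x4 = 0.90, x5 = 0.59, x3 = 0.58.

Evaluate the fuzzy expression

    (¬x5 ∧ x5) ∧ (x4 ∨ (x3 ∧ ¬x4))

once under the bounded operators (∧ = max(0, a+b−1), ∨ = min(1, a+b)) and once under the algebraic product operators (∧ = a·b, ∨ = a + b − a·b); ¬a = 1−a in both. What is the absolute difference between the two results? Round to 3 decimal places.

0.219

Under bounded:
  ¬x5 = 1 − 0.59 = 0.41
  ¬x5 ∧ x5 = max(0, a+b−1) on (0.41, 0.59) = 0.00
  ¬x4 = 1 − 0.90 = 0.10
  x3 ∧ ¬x4 = max(0, a+b−1) on (0.58, 0.10) = 0.00
  x4 ∨ (x3 ∧ ¬x4) = min(1, a+b) on (0.90, 0.00) = 0.90
  (¬x5 ∧ x5) ∧ (x4 ∨ (x3 ∧ ¬x4)) = max(0, a+b−1) on (0.00, 0.90) = 0.00
  → value = 0.0000
Under algebraic product:
  ¬x5 = 1 − 0.5900 = 0.4100
  ¬x5 ∧ x5 = a·b on (0.4100, 0.5900) = 0.2419
  ¬x4 = 1 − 0.9000 = 0.1000
  x3 ∧ ¬x4 = a·b on (0.5800, 0.1000) = 0.0580
  x4 ∨ (x3 ∧ ¬x4) = a + b − a·b on (0.9000, 0.0580) = 0.9058
  (¬x5 ∧ x5) ∧ (x4 ∨ (x3 ∧ ¬x4)) = a·b on (0.2419, 0.9058) = 0.2191
  → value = 0.2191
|0.0000 − 0.2191| = 0.219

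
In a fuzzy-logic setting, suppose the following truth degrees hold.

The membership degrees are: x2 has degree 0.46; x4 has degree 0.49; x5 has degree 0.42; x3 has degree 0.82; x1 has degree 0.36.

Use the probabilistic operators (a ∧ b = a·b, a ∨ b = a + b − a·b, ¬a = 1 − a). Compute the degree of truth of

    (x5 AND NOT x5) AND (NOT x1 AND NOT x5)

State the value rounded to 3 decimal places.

0.090

NOT x5 = 1 − 0.4200 = 0.5800
x5 AND NOT x5 = a·b on (0.4200, 0.5800) = 0.2436
NOT x1 = 1 − 0.3600 = 0.6400
NOT x5 = 1 − 0.4200 = 0.5800
NOT x1 AND NOT x5 = a·b on (0.6400, 0.5800) = 0.3712
(x5 AND NOT x5) AND (NOT x1 AND NOT x5) = a·b on (0.2436, 0.3712) = 0.0904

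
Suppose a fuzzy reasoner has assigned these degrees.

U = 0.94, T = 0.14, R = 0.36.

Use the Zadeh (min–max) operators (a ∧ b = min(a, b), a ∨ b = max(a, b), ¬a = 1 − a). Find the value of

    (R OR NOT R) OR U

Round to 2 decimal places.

0.94

NOT R = 1 − 0.36 = 0.64
R OR NOT R = max(a, b) on (0.36, 0.64) = 0.64
(R OR NOT R) OR U = max(a, b) on (0.64, 0.94) = 0.94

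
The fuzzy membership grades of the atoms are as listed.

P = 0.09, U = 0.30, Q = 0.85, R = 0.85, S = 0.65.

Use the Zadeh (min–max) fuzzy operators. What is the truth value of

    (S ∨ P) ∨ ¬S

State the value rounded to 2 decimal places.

S ∨ P = max(a, b) on (0.65, 0.09) = 0.65
¬S = 1 − 0.65 = 0.35
(S ∨ P) ∨ ¬S = max(a, b) on (0.65, 0.35) = 0.65

0.65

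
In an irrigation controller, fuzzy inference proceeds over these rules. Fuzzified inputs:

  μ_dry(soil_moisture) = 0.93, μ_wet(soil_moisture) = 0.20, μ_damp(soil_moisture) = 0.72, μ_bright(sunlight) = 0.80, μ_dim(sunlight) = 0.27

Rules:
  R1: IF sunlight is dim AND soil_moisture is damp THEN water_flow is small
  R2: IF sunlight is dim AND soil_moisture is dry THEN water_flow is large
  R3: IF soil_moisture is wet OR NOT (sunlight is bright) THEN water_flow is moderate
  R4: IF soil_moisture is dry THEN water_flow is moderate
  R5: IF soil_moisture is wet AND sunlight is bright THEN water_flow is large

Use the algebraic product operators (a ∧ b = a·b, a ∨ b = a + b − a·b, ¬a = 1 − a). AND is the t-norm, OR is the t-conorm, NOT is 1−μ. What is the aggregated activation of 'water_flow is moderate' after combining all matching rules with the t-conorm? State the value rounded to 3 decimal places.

R1: dim=0.27, damp=0.72; AND[a·b] → w = 0.1944
R2: dim=0.27, dry=0.93; AND[a·b] → w = 0.2511
R3: wet=0.20, ¬bright=1−0.80=0.20; OR[a + b − a·b] → w = 0.3600
R4: dry=0.93 → w = 0.9300
R5: wet=0.20, bright=0.80; AND[a·b] → w = 0.1600
Rules with consequent 'moderate': {R3, R4} → strengths 0.3600, 0.9300
Aggregate via t-conorm [a + b − a·b]: 0.9552

0.955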